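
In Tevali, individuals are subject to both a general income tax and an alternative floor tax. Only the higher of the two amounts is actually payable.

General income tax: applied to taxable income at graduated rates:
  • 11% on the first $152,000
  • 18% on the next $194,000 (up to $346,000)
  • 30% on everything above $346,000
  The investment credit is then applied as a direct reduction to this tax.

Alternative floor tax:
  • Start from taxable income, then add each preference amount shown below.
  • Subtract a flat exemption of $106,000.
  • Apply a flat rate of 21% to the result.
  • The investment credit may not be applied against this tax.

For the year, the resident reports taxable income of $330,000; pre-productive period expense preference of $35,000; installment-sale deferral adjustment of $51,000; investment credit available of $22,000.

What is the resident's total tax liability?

General income tax:
  $152,000 × 11% = $16,720
  $178,000 × 18% = $32,040
  → $48,760
  Less investment credit $22,000 → $26,760

Alternative floor tax:
  Adjusted income: $330,000 + $35,000 + $51,000 = $416,000
  Less exemption $106,000 → base $310,000
  $310,000 × 21% = $65,100

$65,100 > $26,760, so the alternative floor tax is the binding amount.

$65,100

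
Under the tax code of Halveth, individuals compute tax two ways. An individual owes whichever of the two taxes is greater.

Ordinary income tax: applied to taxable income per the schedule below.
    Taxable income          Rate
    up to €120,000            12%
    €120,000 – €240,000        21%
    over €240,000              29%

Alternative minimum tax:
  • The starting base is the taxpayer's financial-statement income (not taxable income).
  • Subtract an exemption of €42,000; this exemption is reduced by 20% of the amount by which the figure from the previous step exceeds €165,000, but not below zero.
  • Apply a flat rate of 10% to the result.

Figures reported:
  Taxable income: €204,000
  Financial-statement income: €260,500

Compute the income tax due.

€32,040

Ordinary income tax:
  €120,000 × 12% = €14,400
  €84,000 × 21% = €17,640
  → €32,040

Alternative minimum tax:
  Base (financial-statement income): €260,500
  Exemption: €42,000 − 20% × (€260,500 − €165,000) = €42,000 − €19,100 = €22,900
  Base: €260,500 − €22,900 = €237,600
  €237,600 × 10% = €23,760

€32,040 > €23,760, so the ordinary income tax governs.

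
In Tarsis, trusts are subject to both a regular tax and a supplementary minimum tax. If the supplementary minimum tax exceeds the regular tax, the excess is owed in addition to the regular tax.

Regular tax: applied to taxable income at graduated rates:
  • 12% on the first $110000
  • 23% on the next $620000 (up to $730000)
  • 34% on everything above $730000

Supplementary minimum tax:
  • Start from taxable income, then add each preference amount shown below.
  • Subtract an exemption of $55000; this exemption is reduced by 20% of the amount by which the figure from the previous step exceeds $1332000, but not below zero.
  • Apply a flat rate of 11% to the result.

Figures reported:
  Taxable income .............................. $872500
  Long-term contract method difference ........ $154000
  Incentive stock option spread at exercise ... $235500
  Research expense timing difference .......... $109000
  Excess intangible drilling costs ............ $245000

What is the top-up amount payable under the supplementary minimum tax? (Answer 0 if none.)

$0

Regular tax:
  $110000 × 12% = $13200
  $620000 × 23% = $142600
  $142500 × 34% = $48450
  → $204250

Supplementary minimum tax:
  Adjusted income: $872500 + $154000 + $235500 + $109000 + $245000 = $1616000
  Exemption: 20% × ($1616000 − $1332000) = $56800 ≥ $55000, so the exemption is fully phased out
  Base: $1616000 − $0 = $1616000
  $1616000 × 11% = $177760

$177760 ≤ $204250, so no add-on is due.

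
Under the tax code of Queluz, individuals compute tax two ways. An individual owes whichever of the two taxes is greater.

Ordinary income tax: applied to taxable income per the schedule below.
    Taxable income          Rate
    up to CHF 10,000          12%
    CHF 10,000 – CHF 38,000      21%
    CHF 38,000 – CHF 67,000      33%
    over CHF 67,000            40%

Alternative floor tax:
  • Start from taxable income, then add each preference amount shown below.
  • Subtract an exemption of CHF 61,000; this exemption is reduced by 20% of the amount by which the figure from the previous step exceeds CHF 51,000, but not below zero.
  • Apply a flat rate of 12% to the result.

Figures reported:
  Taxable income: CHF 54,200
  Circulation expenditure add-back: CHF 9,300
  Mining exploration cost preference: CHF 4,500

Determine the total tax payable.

Ordinary income tax:
  CHF 10,000 × 12% = CHF 1,200
  CHF 28,000 × 21% = CHF 5,880
  CHF 16,200 × 33% = CHF 5,346
  → CHF 12,426

Alternative floor tax:
  Adjusted income: CHF 54,200 + CHF 9,300 + CHF 4,500 = CHF 68,000
  Exemption: CHF 61,000 − 20% × (CHF 68,000 − CHF 51,000) = CHF 61,000 − CHF 3,400 = CHF 57,600
  Base: CHF 68,000 − CHF 57,600 = CHF 10,400
  CHF 10,400 × 12% = CHF 1,248

CHF 12,426 > CHF 1,248, so the ordinary income tax governs.

CHF 12,426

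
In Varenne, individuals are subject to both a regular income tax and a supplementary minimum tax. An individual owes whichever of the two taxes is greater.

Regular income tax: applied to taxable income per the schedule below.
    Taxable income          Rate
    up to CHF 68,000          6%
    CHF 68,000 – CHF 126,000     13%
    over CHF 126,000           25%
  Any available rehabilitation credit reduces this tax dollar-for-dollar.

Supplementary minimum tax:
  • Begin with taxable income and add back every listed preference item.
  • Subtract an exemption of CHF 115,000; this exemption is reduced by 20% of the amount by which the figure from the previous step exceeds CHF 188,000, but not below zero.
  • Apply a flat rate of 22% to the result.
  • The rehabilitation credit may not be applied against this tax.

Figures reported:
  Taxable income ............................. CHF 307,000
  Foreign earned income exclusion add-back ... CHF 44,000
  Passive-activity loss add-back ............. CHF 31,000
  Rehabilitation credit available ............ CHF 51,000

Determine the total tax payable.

CHF 67,276

Supplementary minimum tax:
  Adjusted income: CHF 307,000 + CHF 44,000 + CHF 31,000 = CHF 382,000
  Exemption: CHF 115,000 − 20% × (CHF 382,000 − CHF 188,000) = CHF 115,000 − CHF 38,800 = CHF 76,200
  Base: CHF 382,000 − CHF 76,200 = CHF 305,800
  CHF 305,800 × 22% = CHF 67,276

Regular income tax:
  CHF 68,000 × 6% = CHF 4,080
  CHF 58,000 × 13% = CHF 7,540
  CHF 181,000 × 25% = CHF 45,250
  → CHF 56,870
  Less rehabilitation credit CHF 51,000 → CHF 5,870

CHF 67,276 > CHF 5,870, so the supplementary minimum tax is the binding amount.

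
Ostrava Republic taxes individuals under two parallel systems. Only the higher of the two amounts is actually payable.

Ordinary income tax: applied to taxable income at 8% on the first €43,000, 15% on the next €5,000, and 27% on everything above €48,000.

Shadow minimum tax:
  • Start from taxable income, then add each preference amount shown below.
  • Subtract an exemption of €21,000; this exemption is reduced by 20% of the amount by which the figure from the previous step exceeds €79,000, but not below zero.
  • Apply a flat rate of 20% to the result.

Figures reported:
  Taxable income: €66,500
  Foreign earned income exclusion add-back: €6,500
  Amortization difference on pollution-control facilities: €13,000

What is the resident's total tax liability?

€13,280

Ordinary income tax:
  €43,000 × 8% = €3,440
  €5,000 × 15% = €750
  €18,500 × 27% = €4,995
  → €9,185

Shadow minimum tax:
  Adjusted income: €66,500 + €6,500 + €13,000 = €86,000
  Exemption: €21,000 − 20% × (€86,000 − €79,000) = €21,000 − €1,400 = €19,600
  Base: €86,000 − €19,600 = €66,400
  €66,400 × 20% = €13,280

€13,280 > €9,185, so the shadow minimum tax is the binding amount.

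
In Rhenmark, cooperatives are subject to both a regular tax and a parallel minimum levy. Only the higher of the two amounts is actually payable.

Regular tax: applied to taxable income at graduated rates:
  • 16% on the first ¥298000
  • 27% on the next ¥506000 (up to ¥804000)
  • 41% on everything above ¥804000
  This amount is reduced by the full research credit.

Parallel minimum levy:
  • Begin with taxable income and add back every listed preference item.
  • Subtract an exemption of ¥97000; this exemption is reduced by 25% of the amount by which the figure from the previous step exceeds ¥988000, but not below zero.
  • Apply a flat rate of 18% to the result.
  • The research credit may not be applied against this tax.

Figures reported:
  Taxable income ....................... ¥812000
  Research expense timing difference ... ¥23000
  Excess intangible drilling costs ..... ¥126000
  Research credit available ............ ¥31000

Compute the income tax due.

¥156580

Parallel minimum levy:
  Adjusted income: ¥812000 + ¥23000 + ¥126000 = ¥961000
  Exemption: ¥961000 ≤ ¥988000, so full ¥97000 applies
  Base: ¥961000 − ¥97000 = ¥864000
  ¥864000 × 18% = ¥155520

Regular tax:
  ¥298000 × 16% = ¥47680
  ¥506000 × 27% = ¥136620
  ¥8000 × 41% = ¥3280
  → ¥187580
  Less research credit ¥31000 → ¥156580

¥156580 > ¥155520, so the regular tax governs.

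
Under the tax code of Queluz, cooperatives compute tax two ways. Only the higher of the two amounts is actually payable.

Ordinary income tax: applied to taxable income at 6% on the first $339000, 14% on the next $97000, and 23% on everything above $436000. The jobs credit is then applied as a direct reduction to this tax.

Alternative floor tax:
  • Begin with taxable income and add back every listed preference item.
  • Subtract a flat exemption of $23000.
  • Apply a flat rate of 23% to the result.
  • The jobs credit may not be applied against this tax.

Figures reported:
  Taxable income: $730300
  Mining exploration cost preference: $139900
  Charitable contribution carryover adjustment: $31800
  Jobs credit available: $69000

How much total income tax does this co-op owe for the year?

$202170

Ordinary income tax:
  $339000 × 6% = $20340
  $97000 × 14% = $13580
  $294300 × 23% = $67689
  → $101609
  Less jobs credit $69000 → $32609

Alternative floor tax:
  Adjusted income: $730300 + $139900 + $31800 = $902000
  Less exemption $23000 → base $879000
  $879000 × 23% = $202170

$202170 > $32609, so the alternative floor tax is the binding amount.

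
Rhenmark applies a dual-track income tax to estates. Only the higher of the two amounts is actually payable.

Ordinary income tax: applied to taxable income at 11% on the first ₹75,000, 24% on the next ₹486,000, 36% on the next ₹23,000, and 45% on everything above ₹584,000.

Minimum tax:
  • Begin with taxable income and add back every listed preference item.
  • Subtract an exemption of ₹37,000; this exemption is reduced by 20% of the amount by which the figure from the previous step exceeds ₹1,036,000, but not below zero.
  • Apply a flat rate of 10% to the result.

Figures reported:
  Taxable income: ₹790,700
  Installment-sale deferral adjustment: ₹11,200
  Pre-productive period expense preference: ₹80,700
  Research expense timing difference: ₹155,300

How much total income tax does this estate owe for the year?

Minimum tax:
  Adjusted income: ₹790,700 + ₹11,200 + ₹80,700 + ₹155,300 = ₹1,037,900
  Exemption: ₹37,000 − 20% × (₹1,037,900 − ₹1,036,000) = ₹37,000 − ₹380 = ₹36,620
  Base: ₹1,037,900 − ₹36,620 = ₹1,001,280
  ₹1,001,280 × 10% = ₹100,128

Ordinary income tax:
  ₹75,000 × 11% = ₹8,250
  ₹486,000 × 24% = ₹116,640
  ₹23,000 × 36% = ₹8,280
  ₹206,700 × 45% = ₹93,015
  → ₹226,185

₹226,185 > ₹100,128, so the ordinary income tax governs.

₹226,185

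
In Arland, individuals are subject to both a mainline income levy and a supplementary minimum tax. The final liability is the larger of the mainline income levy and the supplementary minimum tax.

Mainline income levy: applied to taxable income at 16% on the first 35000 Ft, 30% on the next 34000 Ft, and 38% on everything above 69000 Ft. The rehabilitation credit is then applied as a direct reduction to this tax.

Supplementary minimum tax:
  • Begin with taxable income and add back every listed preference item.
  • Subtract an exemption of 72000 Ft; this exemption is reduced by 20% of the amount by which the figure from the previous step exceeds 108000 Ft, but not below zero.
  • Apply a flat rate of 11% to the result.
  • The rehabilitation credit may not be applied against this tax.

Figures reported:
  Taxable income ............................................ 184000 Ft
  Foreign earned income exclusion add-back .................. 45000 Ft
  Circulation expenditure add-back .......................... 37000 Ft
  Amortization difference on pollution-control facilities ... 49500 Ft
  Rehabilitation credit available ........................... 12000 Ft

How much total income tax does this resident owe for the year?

47500 Ft

Supplementary minimum tax:
  Adjusted income: 184000 Ft + 45000 Ft + 37000 Ft + 49500 Ft = 315500 Ft
  Exemption: 72000 Ft − 20% × (315500 Ft − 108000 Ft) = 72000 Ft − 41500 Ft = 30500 Ft
  Base: 315500 Ft − 30500 Ft = 285000 Ft
  285000 Ft × 11% = 31350 Ft

Mainline income levy:
  35000 Ft × 16% = 5600 Ft
  34000 Ft × 30% = 10200 Ft
  115000 Ft × 38% = 43700 Ft
  → 59500 Ft
  Less rehabilitation credit 12000 Ft → 47500 Ft

47500 Ft > 31350 Ft, so the mainline income levy governs.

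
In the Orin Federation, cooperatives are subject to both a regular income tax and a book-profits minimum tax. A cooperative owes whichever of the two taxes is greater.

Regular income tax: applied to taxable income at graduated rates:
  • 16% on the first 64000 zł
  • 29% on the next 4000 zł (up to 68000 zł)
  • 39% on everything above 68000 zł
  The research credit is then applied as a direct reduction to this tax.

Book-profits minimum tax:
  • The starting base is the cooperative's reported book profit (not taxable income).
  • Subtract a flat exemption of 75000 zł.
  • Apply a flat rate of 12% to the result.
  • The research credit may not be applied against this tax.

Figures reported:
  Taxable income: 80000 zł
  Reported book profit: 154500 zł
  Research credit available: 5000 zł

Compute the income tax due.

11080 zł

Regular income tax:
  64000 zł × 16% = 10240 zł
  4000 zł × 29% = 1160 zł
  12000 zł × 39% = 4680 zł
  → 16080 zł
  Less research credit 5000 zł → 11080 zł

Book-profits minimum tax:
  Base (reported book profit): 154500 zł
  Less exemption 75000 zł → base 79500 zł
  79500 zł × 12% = 9540 zł

11080 zł > 9540 zł, so the regular income tax governs.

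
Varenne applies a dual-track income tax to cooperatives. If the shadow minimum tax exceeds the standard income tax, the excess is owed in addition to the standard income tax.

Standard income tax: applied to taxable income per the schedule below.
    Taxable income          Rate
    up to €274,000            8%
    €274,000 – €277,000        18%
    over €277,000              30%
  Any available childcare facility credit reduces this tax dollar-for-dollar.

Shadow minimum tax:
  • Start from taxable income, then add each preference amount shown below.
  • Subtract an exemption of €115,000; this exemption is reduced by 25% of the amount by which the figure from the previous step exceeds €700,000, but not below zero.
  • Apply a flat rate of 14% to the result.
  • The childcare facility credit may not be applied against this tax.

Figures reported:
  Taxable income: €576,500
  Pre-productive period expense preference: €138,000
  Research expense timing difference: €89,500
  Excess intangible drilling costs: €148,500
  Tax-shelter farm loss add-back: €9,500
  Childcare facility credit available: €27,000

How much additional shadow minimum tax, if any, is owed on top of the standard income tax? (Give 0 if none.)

€42,440

Shadow minimum tax:
  Adjusted income: €576,500 + €138,000 + €89,500 + €148,500 + €9,500 = €962,000
  Exemption: €115,000 − 25% × (€962,000 − €700,000) = €115,000 − €65,500 = €49,500
  Base: €962,000 − €49,500 = €912,500
  €912,500 × 14% = €127,750

Standard income tax:
  €274,000 × 8% = €21,920
  €3,000 × 18% = €540
  €299,500 × 30% = €89,850
  → €112,310
  Less childcare facility credit €27,000 → €85,310

Excess of shadow minimum tax over standard income tax: €127,750 − €85,310 = €42,440.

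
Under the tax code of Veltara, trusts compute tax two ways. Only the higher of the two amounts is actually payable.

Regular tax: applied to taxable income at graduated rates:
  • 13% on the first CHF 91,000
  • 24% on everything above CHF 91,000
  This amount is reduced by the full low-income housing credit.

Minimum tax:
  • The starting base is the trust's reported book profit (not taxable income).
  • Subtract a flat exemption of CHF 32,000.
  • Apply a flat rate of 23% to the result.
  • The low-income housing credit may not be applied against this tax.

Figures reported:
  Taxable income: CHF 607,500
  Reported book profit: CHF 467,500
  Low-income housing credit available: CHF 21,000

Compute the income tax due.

CHF 114,790

Regular tax:
  CHF 91,000 × 13% = CHF 11,830
  CHF 516,500 × 24% = CHF 123,960
  → CHF 135,790
  Less low-income housing credit CHF 21,000 → CHF 114,790

Minimum tax:
  Base (reported book profit): CHF 467,500
  Less exemption CHF 32,000 → base CHF 435,500
  CHF 435,500 × 23% = CHF 100,165

CHF 114,790 > CHF 100,165, so the regular tax governs.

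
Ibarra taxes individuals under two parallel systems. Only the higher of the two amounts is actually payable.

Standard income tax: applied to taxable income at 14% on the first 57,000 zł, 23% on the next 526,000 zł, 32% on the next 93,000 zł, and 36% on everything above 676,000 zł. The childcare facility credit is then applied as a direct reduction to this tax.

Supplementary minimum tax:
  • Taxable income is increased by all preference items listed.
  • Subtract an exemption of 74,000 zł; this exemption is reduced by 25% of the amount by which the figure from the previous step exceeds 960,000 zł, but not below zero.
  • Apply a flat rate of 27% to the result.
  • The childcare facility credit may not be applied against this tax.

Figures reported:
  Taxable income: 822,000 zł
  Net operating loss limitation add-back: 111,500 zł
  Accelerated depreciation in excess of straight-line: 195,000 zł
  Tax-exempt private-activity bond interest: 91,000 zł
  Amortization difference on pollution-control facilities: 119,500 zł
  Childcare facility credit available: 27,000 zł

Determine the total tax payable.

361,530 zł

Supplementary minimum tax:
  Adjusted income: 822,000 zł + 111,500 zł + 195,000 zł + 91,000 zł + 119,500 zł = 1,339,000 zł
  Exemption: 25% × (1,339,000 zł − 960,000 zł) = 94,750 zł ≥ 74,000 zł, so the exemption is fully phased out
  Base: 1,339,000 zł − 0 zł = 1,339,000 zł
  1,339,000 zł × 27% = 361,530 zł

Standard income tax:
  57,000 zł × 14% = 7,980 zł
  526,000 zł × 23% = 120,980 zł
  93,000 zł × 32% = 29,760 zł
  146,000 zł × 36% = 52,560 zł
  → 211,280 zł
  Less childcare facility credit 27,000 zł → 184,280 zł

361,530 zł > 184,280 zł, so the supplementary minimum tax is the binding amount.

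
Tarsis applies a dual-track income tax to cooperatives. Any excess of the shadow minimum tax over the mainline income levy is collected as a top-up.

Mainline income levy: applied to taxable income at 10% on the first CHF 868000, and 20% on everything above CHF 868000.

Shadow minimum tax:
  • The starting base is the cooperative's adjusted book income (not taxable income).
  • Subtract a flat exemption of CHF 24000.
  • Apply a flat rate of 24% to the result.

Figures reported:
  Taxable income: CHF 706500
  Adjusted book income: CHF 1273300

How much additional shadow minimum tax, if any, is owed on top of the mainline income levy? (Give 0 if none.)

Shadow minimum tax:
  Base (adjusted book income): CHF 1273300
  Less exemption CHF 24000 → base CHF 1249300
  CHF 1249300 × 24% = CHF 299832

Mainline income levy:
  CHF 706500 × 10% = CHF 70650

Excess of shadow minimum tax over mainline income levy: CHF 299832 − CHF 70650 = CHF 229182.

CHF 229182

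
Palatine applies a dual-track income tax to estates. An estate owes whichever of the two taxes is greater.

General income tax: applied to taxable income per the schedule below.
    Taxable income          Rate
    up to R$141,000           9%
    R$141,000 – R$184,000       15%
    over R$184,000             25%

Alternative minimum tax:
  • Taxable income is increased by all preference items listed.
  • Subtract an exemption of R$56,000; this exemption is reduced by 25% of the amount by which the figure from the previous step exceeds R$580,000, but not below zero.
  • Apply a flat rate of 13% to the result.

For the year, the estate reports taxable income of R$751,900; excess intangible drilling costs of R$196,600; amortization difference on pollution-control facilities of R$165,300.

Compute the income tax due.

Alternative minimum tax:
  Adjusted income: R$751,900 + R$196,600 + R$165,300 = R$1,113,800
  Exemption: 25% × (R$1,113,800 − R$580,000) = R$133,450 ≥ R$56,000, so the exemption is fully phased out
  Base: R$1,113,800 − R$0 = R$1,113,800
  R$1,113,800 × 13% = R$144,794

General income tax:
  R$141,000 × 9% = R$12,690
  R$43,000 × 15% = R$6,450
  R$567,900 × 25% = R$141,975
  → R$161,115

R$161,115 > R$144,794, so the general income tax governs.

R$161,115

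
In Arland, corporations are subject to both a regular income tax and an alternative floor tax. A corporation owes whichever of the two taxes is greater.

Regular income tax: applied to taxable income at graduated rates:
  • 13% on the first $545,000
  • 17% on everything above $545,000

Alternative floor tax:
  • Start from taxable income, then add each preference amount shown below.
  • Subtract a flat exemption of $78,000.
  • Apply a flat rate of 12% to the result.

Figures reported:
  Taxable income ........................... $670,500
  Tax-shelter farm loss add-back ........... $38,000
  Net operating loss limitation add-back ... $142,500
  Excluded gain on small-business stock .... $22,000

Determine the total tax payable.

Alternative floor tax:
  Adjusted income: $670,500 + $38,000 + $142,500 + $22,000 = $873,000
  Less exemption $78,000 → base $795,000
  $795,000 × 12% = $95,400

Regular income tax:
  $545,000 × 13% = $70,850
  $125,500 × 17% = $21,335
  → $92,185

$95,400 > $92,185, so the alternative floor tax is the binding amount.

$95,400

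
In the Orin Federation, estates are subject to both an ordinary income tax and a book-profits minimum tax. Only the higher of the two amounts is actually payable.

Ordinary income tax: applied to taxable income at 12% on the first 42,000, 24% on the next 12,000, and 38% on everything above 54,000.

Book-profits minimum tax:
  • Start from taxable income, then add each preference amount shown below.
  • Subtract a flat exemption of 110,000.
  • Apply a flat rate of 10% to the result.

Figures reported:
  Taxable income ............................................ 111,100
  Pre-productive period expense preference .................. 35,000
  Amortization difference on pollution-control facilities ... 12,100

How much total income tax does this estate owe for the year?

Ordinary income tax:
  42,000 × 12% = 5,040
  12,000 × 24% = 2,880
  57,100 × 38% = 21,698
  → 29,618

Book-profits minimum tax:
  Adjusted income: 111,100 + 35,000 + 12,100 = 158,200
  Less exemption 110,000 → base 48,200
  48,200 × 10% = 4,820

29,618 > 4,820, so the ordinary income tax governs.

29,618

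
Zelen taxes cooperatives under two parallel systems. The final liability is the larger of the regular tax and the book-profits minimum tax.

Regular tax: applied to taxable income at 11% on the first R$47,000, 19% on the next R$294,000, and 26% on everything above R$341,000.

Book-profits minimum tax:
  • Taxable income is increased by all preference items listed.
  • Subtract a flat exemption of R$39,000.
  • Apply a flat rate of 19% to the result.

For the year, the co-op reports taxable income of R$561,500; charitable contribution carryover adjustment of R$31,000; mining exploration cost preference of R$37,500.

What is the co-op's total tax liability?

Regular tax:
  R$47,000 × 11% = R$5,170
  R$294,000 × 19% = R$55,860
  R$220,500 × 26% = R$57,330
  → R$118,360

Book-profits minimum tax:
  Adjusted income: R$561,500 + R$31,000 + R$37,500 = R$630,000
  Less exemption R$39,000 → base R$591,000
  R$591,000 × 19% = R$112,290

R$118,360 > R$112,290, so the regular tax governs.

R$118,360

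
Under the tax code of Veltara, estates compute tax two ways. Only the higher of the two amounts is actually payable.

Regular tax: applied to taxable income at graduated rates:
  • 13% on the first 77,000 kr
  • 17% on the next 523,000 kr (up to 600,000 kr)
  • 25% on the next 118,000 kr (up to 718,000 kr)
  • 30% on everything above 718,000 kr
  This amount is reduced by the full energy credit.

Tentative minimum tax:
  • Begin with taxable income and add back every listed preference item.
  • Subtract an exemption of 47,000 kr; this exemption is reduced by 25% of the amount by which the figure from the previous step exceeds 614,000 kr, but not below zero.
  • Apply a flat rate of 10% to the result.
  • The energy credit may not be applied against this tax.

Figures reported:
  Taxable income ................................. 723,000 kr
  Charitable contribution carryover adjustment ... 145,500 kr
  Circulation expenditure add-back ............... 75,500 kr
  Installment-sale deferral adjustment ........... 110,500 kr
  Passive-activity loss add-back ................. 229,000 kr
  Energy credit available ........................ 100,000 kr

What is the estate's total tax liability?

Tentative minimum tax:
  Adjusted income: 723,000 kr + 145,500 kr + 75,500 kr + 110,500 kr + 229,000 kr = 1,283,500 kr
  Exemption: 25% × (1,283,500 kr − 614,000 kr) = 167,375 kr ≥ 47,000 kr, so the exemption is fully phased out
  Base: 1,283,500 kr − 0 kr = 1,283,500 kr
  1,283,500 kr × 10% = 128,350 kr

Regular tax:
  77,000 kr × 13% = 10,010 kr
  523,000 kr × 17% = 88,910 kr
  118,000 kr × 25% = 29,500 kr
  5,000 kr × 30% = 1,500 kr
  → 129,920 kr
  Less energy credit 100,000 kr → 29,920 kr

128,350 kr > 29,920 kr, so the tentative minimum tax is the binding amount.

128,350 kr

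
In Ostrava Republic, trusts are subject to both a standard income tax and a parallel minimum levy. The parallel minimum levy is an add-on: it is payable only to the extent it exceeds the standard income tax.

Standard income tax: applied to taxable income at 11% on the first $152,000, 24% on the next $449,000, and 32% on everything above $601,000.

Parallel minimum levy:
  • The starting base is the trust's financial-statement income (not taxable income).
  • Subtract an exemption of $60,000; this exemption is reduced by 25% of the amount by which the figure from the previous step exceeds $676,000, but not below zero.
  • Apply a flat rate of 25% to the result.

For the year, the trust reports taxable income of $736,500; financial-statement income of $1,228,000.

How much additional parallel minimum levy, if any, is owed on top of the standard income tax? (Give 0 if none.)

Parallel minimum levy:
  Base (financial-statement income): $1,228,000
  Exemption: 25% × ($1,228,000 − $676,000) = $138,000 ≥ $60,000, so the exemption is fully phased out
  Base: $1,228,000 − $0 = $1,228,000
  $1,228,000 × 25% = $307,000

Standard income tax:
  $152,000 × 11% = $16,720
  $449,000 × 24% = $107,760
  $135,500 × 32% = $43,360
  → $167,840

Excess of parallel minimum levy over standard income tax: $307,000 − $167,840 = $139,160.

$139,160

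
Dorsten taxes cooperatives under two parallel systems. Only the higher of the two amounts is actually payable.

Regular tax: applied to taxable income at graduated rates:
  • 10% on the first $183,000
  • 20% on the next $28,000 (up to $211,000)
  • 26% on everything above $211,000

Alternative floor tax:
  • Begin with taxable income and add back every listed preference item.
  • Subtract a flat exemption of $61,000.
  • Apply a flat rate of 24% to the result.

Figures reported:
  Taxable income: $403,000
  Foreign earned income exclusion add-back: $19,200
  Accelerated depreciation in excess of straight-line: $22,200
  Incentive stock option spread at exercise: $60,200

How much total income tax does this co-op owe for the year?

$106,464

Regular tax:
  $183,000 × 10% = $18,300
  $28,000 × 20% = $5,600
  $192,000 × 26% = $49,920
  → $73,820

Alternative floor tax:
  Adjusted income: $403,000 + $19,200 + $22,200 + $60,200 = $504,600
  Less exemption $61,000 → base $443,600
  $443,600 × 24% = $106,464

$106,464 > $73,820, so the alternative floor tax is the binding amount.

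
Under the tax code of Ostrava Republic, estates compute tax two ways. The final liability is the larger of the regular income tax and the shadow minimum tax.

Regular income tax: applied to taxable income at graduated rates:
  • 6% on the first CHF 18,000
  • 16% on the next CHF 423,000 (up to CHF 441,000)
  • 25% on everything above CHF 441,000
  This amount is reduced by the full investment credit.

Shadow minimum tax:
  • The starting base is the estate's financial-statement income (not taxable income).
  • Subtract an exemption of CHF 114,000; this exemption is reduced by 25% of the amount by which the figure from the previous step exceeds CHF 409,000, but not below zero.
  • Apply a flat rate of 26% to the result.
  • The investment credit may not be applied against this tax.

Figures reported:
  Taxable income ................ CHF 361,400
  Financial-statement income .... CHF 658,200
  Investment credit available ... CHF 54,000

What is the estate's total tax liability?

Shadow minimum tax:
  Base (financial-statement income): CHF 658,200
  Exemption: CHF 114,000 − 25% × (CHF 658,200 − CHF 409,000) = CHF 114,000 − CHF 62,300 = CHF 51,700
  Base: CHF 658,200 − CHF 51,700 = CHF 606,500
  CHF 606,500 × 26% = CHF 157,690

Regular income tax:
  CHF 18,000 × 6% = CHF 1,080
  CHF 343,400 × 16% = CHF 54,944
  → CHF 56,024
  Less investment credit CHF 54,000 → CHF 2,024

CHF 157,690 > CHF 2,024, so the shadow minimum tax is the binding amount.

CHF 157,690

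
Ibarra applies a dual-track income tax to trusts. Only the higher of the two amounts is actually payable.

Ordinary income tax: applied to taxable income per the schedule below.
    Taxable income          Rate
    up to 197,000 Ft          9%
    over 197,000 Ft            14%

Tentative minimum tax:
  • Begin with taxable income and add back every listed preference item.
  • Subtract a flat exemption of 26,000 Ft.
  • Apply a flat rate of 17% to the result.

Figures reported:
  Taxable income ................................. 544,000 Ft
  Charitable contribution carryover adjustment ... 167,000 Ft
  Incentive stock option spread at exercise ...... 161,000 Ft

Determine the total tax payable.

143,820 Ft

Tentative minimum tax:
  Adjusted income: 544,000 Ft + 167,000 Ft + 161,000 Ft = 872,000 Ft
  Less exemption 26,000 Ft → base 846,000 Ft
  846,000 Ft × 17% = 143,820 Ft

Ordinary income tax:
  197,000 Ft × 9% = 17,730 Ft
  347,000 Ft × 14% = 48,580 Ft
  → 66,310 Ft

143,820 Ft > 66,310 Ft, so the tentative minimum tax is the binding amount.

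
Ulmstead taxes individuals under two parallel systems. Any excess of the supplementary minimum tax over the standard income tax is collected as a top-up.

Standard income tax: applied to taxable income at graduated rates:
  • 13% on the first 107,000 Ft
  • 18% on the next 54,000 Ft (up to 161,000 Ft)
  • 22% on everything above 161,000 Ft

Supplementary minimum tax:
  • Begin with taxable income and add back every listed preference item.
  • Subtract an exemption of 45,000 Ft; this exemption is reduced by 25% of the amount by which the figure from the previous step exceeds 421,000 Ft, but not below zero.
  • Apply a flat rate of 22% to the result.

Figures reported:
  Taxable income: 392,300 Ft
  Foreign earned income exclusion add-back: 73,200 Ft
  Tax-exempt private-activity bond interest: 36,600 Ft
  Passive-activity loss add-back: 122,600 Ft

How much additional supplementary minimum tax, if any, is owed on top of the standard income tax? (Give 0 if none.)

Standard income tax:
  107,000 Ft × 13% = 13,910 Ft
  54,000 Ft × 18% = 9,720 Ft
  231,300 Ft × 22% = 50,886 Ft
  → 74,516 Ft

Supplementary minimum tax:
  Adjusted income: 392,300 Ft + 73,200 Ft + 36,600 Ft + 122,600 Ft = 624,700 Ft
  Exemption: 25% × (624,700 Ft − 421,000 Ft) = 50,925 Ft ≥ 45,000 Ft, so the exemption is fully phased out
  Base: 624,700 Ft − 0 Ft = 624,700 Ft
  624,700 Ft × 22% = 137,434 Ft

Excess of supplementary minimum tax over standard income tax: 137,434 Ft − 74,516 Ft = 62,918 Ft.

62,918 Ft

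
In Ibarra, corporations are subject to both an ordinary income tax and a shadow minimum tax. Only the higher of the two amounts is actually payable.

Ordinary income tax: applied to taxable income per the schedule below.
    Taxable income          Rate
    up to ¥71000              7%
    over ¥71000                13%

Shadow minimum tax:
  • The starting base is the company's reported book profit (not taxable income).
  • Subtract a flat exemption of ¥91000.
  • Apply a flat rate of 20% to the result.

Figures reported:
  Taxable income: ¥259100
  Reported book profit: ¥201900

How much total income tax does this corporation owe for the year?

¥29423

Shadow minimum tax:
  Base (reported book profit): ¥201900
  Less exemption ¥91000 → base ¥110900
  ¥110900 × 20% = ¥22180

Ordinary income tax:
  ¥71000 × 7% = ¥4970
  ¥188100 × 13% = ¥24453
  → ¥29423

¥29423 > ¥22180, so the ordinary income tax governs.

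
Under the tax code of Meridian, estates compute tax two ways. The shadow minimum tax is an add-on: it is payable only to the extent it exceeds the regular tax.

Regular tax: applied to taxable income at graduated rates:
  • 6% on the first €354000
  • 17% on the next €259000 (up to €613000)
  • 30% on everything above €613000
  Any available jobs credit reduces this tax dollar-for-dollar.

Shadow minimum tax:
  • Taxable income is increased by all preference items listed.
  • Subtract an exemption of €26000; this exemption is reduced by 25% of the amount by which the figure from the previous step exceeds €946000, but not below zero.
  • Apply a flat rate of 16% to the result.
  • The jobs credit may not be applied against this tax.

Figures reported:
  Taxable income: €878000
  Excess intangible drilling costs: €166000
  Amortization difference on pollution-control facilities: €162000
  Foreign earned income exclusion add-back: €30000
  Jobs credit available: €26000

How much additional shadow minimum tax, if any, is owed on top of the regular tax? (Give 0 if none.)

€78990

Shadow minimum tax:
  Adjusted income: €878000 + €166000 + €162000 + €30000 = €1236000
  Exemption: 25% × (€1236000 − €946000) = €72500 ≥ €26000, so the exemption is fully phased out
  Base: €1236000 − €0 = €1236000
  €1236000 × 16% = €197760

Regular tax:
  €354000 × 6% = €21240
  €259000 × 17% = €44030
  €265000 × 30% = €79500
  → €144770
  Less jobs credit €26000 → €118770

Excess of shadow minimum tax over regular tax: €197760 − €118770 = €78990.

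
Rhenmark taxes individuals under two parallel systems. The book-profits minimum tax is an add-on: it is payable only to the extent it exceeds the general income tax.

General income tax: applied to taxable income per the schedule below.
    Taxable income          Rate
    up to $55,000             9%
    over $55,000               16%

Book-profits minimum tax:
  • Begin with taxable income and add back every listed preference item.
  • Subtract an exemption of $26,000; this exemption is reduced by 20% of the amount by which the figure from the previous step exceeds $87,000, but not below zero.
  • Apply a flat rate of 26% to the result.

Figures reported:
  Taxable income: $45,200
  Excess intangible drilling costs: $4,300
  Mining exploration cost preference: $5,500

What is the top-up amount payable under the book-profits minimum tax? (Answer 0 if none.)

$3,472

Book-profits minimum tax:
  Adjusted income: $45,200 + $4,300 + $5,500 = $55,000
  Exemption: $55,000 ≤ $87,000, so full $26,000 applies
  Base: $55,000 − $26,000 = $29,000
  $29,000 × 26% = $7,540

General income tax:
  $45,200 × 9% = $4,068

Excess of book-profits minimum tax over general income tax: $7,540 − $4,068 = $3,472.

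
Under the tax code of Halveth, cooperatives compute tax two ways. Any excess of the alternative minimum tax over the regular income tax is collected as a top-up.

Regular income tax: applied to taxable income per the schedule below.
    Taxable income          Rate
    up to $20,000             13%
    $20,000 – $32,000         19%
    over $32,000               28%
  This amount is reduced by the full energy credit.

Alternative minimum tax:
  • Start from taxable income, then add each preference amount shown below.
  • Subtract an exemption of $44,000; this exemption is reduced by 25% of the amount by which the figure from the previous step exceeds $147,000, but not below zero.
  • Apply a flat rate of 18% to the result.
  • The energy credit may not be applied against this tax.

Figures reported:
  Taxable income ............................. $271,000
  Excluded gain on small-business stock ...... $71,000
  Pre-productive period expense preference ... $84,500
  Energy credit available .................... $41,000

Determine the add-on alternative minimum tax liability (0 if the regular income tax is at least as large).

Alternative minimum tax:
  Adjusted income: $271,000 + $71,000 + $84,500 = $426,500
  Exemption: 25% × ($426,500 − $147,000) = $69,875 ≥ $44,000, so the exemption is fully phased out
  Base: $426,500 − $0 = $426,500
  $426,500 × 18% = $76,770

Regular income tax:
  $20,000 × 13% = $2,600
  $12,000 × 19% = $2,280
  $239,000 × 28% = $66,920
  → $71,800
  Less energy credit $41,000 → $30,800

Excess of alternative minimum tax over regular income tax: $76,770 − $30,800 = $45,970.

$45,970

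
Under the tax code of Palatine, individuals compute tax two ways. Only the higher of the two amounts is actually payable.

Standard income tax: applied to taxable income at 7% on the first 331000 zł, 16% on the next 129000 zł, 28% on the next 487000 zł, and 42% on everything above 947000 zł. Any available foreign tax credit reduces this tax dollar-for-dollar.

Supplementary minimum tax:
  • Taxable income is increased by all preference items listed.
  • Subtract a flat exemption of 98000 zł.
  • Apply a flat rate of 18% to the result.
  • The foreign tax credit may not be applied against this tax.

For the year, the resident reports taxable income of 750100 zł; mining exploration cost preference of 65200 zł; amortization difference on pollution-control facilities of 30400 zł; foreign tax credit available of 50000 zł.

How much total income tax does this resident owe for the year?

134586 zł

Standard income tax:
  331000 zł × 7% = 23170 zł
  129000 zł × 16% = 20640 zł
  290100 zł × 28% = 81228 zł
  → 125038 zł
  Less foreign tax credit 50000 zł → 75038 zł

Supplementary minimum tax:
  Adjusted income: 750100 zł + 65200 zł + 30400 zł = 845700 zł
  Less exemption 98000 zł → base 747700 zł
  747700 zł × 18% = 134586 zł

134586 zł > 75038 zł, so the supplementary minimum tax is the binding amount.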